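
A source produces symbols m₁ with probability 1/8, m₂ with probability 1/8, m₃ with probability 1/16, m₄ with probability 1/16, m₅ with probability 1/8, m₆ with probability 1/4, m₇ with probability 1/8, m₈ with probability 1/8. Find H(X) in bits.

2.875 bits

Each probability is a power of 1/2, so log₂(1/p) is an integer.
H = Σ p·log₂(1/p) = 1/8·3 + 1/8·3 + 1/16·4 + 1/16·4 + 1/8·3 + 1/4·2 + 1/8·3 + 1/8·3 = 2.875 bits.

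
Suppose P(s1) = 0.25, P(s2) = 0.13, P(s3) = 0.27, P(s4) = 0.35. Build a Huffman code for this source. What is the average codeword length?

Repeatedly combine the two least-probable nodes; the expected code length is the sum of the merged weights.
merge 13/100 + 1/4 → 19/50
merge 27/100 + 7/20 → 31/50
merge 19/50 + 31/50 → 1
L = 19/50 + 31/50 + 1 = 2 bits/symbol.

2 bits/symbol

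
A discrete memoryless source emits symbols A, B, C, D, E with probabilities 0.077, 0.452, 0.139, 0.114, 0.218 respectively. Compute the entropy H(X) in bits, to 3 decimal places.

2.035 bits

H = −Σ pᵢ log₂ pᵢ.
−0.077·log₂(0.077) = 0.2848
−0.452·log₂(0.452) = 0.5178
−0.139·log₂(0.139) = 0.3957
−0.114·log₂(0.114) = 0.3571
−0.218·log₂(0.218) = 0.4791
Sum ≈ 2.0346 → 2.035 bits.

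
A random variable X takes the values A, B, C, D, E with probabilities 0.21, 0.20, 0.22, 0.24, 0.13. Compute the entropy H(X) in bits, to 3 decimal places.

2.295 bits

H = −Σ pᵢ log₂ pᵢ.
−0.21·log₂(0.21) = 0.4728
−0.20·log₂(0.20) = 0.4644
−0.22·log₂(0.22) = 0.4806
−0.24·log₂(0.24) = 0.4941
−0.13·log₂(0.13) = 0.3826
Sum ≈ 2.2946 → 2.295 bits.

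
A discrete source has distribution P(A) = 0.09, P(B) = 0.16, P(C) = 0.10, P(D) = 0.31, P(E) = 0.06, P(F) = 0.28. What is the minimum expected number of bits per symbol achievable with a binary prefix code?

Repeatedly combine the two least-probable nodes; the expected code length is the sum of the merged weights.
merge 3/50 + 9/100 → 3/20
merge 1/10 + 3/20 → 1/4
merge 4/25 + 1/4 → 41/100
merge 7/25 + 31/100 → 59/100
merge 41/100 + 59/100 → 1
L = 3/20 + 1/4 + 41/100 + 59/100 + 1 = 12/5 = 2.4 bits/symbol.

2.4 bits/symbol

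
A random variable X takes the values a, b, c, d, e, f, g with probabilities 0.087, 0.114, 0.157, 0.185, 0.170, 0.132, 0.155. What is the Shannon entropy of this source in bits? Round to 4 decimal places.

H = −Σ pᵢ log₂ pᵢ.
−0.087·log₂(0.087) = 0.3065
−0.114·log₂(0.114) = 0.3571
−0.157·log₂(0.157) = 0.4194
−0.185·log₂(0.185) = 0.4504
−0.170·log₂(0.170) = 0.4346
−0.132·log₂(0.132) = 0.3856
−0.155·log₂(0.155) = 0.4169
Sum ≈ 2.7705 → 2.7705 bits.

2.7705 bits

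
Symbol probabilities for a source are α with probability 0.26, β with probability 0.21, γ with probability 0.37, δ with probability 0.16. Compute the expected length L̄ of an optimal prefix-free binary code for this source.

2 bits/symbol

Repeatedly combine the two least-probable nodes; the expected code length is the sum of the merged weights.
merge 4/25 + 21/100 → 37/100
merge 13/50 + 37/100 → 63/100
merge 37/100 + 63/100 → 1
L = 37/100 + 63/100 + 1 = 2 bits/symbol.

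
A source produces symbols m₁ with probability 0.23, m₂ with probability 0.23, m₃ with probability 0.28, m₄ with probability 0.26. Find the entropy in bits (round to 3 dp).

1.995 bits

H = −Σ pᵢ log₂ pᵢ.
−0.23·log₂(0.23) = 0.4877
−0.23·log₂(0.23) = 0.4877
−0.28·log₂(0.28) = 0.5142
−0.26·log₂(0.26) = 0.5053
Sum ≈ 1.9948 → 1.995 bits.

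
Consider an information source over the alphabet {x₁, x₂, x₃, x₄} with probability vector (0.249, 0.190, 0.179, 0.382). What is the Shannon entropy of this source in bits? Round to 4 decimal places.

1.9293 bits

H = −Σ pᵢ log₂ pᵢ.
−0.249·log₂(0.249) = 0.4994
−0.190·log₂(0.190) = 0.4552
−0.179·log₂(0.179) = 0.4443
−0.382·log₂(0.382) = 0.5304
Sum ≈ 1.9293 → 1.9293 bits.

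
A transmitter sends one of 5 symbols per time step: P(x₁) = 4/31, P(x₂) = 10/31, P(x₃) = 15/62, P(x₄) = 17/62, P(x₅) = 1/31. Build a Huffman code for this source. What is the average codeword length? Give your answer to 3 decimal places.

Repeatedly combine the two least-probable nodes; the expected code length is the sum of the merged weights.
merge 1/31 + 4/31 → 5/31
merge 5/31 + 15/62 → 25/62
merge 17/62 + 10/31 → 37/62
merge 25/62 + 37/62 → 1
L = 5/31 + 25/62 + 37/62 + 1 = 67/31 ≈ 2.161 bits/symbol.

2.161 bits/symbol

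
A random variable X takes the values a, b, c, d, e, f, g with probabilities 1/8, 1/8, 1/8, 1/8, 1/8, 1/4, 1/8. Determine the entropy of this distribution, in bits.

Each probability is a power of 1/2, so log₂(1/p) is an integer.
H = Σ p·log₂(1/p) = 1/8·3 + 1/8·3 + 1/8·3 + 1/8·3 + 1/8·3 + 1/4·2 + 1/8·3 = 2.75 bits.

2.75 bits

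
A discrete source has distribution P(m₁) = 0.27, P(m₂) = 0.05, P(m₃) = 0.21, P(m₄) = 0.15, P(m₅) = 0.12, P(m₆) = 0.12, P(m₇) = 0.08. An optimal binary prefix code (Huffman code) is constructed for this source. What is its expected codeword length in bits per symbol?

2.65 bits/symbol

Repeatedly combine the two least-probable nodes; the expected code length is the sum of the merged weights.
merge 1/20 + 2/25 → 13/100
merge 3/25 + 3/25 → 6/25
merge 13/100 + 3/20 → 7/25
merge 21/100 + 6/25 → 9/20
merge 27/100 + 7/25 → 11/20
merge 9/20 + 11/20 → 1
L = 13/100 + 6/25 + 7/25 + 9/20 + 11/20 + 1 = 53/20 = 2.65 bits/symbol.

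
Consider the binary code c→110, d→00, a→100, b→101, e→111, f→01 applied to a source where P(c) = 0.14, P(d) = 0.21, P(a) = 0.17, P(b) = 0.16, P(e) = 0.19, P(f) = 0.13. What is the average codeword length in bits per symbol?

L̄ = Σ pᵢ·ℓᵢ = 0.14·3 + 0.21·2 + 0.17·3 + 0.16·3 + 0.19·3 + 0.13·2 = 2.66 bits/symbol.

2.66 bits/symbol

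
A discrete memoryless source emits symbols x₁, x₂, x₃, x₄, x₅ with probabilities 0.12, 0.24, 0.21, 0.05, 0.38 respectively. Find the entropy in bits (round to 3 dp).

2.081 bits

H = −Σ pᵢ log₂ pᵢ.
−0.12·log₂(0.12) = 0.3671
−0.24·log₂(0.24) = 0.4941
−0.21·log₂(0.21) = 0.4728
−0.05·log₂(0.05) = 0.2161
−0.38·log₂(0.38) = 0.5305
Sum ≈ 2.0806 → 2.081 bits.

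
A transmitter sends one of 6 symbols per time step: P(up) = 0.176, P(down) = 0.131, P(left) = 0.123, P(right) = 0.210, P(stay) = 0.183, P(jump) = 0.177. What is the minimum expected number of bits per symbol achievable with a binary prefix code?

Repeatedly combine the two least-probable nodes; the expected code length is the sum of the merged weights.
merge 123/1000 + 131/1000 → 127/500
merge 22/125 + 177/1000 → 353/1000
merge 183/1000 + 21/100 → 393/1000
merge 127/500 + 353/1000 → 607/1000
merge 393/1000 + 607/1000 → 1
L = 127/500 + 353/1000 + 393/1000 + 607/1000 + 1 = 2607/1000 = 2.607 bits/symbol.

2.607 bits/symbol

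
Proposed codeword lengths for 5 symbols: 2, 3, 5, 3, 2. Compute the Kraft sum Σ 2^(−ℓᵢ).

0.78125

With common denominator 2^5 = 32: Σ 2^(−ℓᵢ) = 8/32 + 4/32 + 1/32 + 4/32 + 8/32 = 25/32 = 0.78125.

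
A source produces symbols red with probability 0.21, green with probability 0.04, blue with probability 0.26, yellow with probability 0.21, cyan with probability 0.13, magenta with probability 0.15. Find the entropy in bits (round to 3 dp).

H = −Σ pᵢ log₂ pᵢ.
−0.21·log₂(0.21) = 0.4728
−0.04·log₂(0.04) = 0.1858
−0.26·log₂(0.26) = 0.5053
−0.21·log₂(0.21) = 0.4728
−0.13·log₂(0.13) = 0.3826
−0.15·log₂(0.15) = 0.4105
Sum ≈ 2.4299 → 2.430 bits.

2.430 bits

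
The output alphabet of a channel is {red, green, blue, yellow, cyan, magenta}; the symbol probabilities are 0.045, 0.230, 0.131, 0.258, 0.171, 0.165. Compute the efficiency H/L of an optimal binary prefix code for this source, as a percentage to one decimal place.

Entropy H = −Σ p log₂ p ≈ 2.4420 bits.
Huffman merges: 9/200+131/1000→22/125; 33/200+171/1000→42/125; 22/125+23/100→203/500; 129/500+42/125→297/500; 203/500+297/500→1. L = 314/125 ≈ 2.5120.
Efficiency = H/L = 2.4420/2.5120 = 97.2%.

97.2%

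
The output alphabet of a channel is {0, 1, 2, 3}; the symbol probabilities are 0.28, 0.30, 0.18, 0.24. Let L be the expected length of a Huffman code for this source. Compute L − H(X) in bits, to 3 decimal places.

Entropy H = −Σ p log₂ p ≈ 1.9748 bits.
Huffman merges: 9/50+6/25→21/50; 7/25+3/10→29/50; 21/50+29/50→1. L = 2 ≈ 2.0000.
L − H = 2.0000 − 1.9748 = 0.025 bits.

0.025 bits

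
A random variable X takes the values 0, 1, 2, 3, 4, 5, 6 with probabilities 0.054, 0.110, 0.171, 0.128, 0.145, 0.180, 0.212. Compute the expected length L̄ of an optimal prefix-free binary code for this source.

2.772 bits/symbol

Repeatedly combine the two least-probable nodes; the expected code length is the sum of the merged weights.
merge 27/500 + 11/100 → 41/250
merge 16/125 + 29/200 → 273/1000
merge 41/250 + 171/1000 → 67/200
merge 9/50 + 53/250 → 49/125
merge 273/1000 + 67/200 → 76/125
merge 49/125 + 76/125 → 1
L = 41/250 + 273/1000 + 67/200 + 49/125 + 76/125 + 1 = 693/250 = 2.772 bits/symbol.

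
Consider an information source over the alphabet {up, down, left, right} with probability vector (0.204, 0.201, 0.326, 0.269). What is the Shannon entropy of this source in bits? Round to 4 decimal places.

H = −Σ pᵢ log₂ pᵢ.
−0.204·log₂(0.204) = 0.4678
−0.201·log₂(0.201) = 0.4653
−0.326·log₂(0.326) = 0.5272
−0.269·log₂(0.269) = 0.5096
Sum ≈ 1.9698 → 1.9698 bits.

1.9698 bits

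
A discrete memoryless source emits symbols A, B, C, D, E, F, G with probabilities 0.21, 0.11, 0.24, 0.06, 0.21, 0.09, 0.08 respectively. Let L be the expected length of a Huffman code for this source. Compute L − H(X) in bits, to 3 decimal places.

0.042 bits

Entropy H = −Σ p log₂ p ≈ 2.6378 bits.
Huffman merges: 3/50+2/25→7/50; 9/100+11/100→1/5; 7/50+1/5→17/50; 21/100+21/100→21/50; 6/25+17/50→29/50; 21/50+29/50→1. L = 67/25 ≈ 2.6800.
L − H = 2.6800 − 2.6378 = 0.042 bits.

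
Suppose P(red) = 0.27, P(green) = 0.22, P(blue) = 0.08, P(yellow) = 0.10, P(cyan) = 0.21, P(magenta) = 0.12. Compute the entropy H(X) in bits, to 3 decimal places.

2.454 bits

H = −Σ pᵢ log₂ pᵢ.
−0.27·log₂(0.27) = 0.5100
−0.22·log₂(0.22) = 0.4806
−0.08·log₂(0.08) = 0.2915
−0.10·log₂(0.10) = 0.3322
−0.21·log₂(0.21) = 0.4728
−0.12·log₂(0.12) = 0.3671
Sum ≈ 2.4542 → 2.454 bits.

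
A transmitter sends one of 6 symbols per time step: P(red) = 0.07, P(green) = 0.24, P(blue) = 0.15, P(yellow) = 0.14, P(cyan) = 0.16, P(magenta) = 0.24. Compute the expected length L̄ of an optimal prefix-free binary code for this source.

Repeatedly combine the two least-probable nodes; the expected code length is the sum of the merged weights.
merge 7/100 + 7/50 → 21/100
merge 3/20 + 4/25 → 31/100
merge 21/100 + 6/25 → 9/20
merge 6/25 + 31/100 → 11/20
merge 9/20 + 11/20 → 1
L = 21/100 + 31/100 + 9/20 + 11/20 + 1 = 63/25 = 2.52 bits/symbol.

2.52 bits/symbol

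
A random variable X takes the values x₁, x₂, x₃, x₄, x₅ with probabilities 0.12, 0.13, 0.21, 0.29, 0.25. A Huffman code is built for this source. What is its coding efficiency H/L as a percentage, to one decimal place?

99.6%

Entropy H = −Σ p log₂ p ≈ 2.2404 bits.
Huffman merges: 3/25+13/100→1/4; 21/100+1/4→23/50; 1/4+29/100→27/50; 23/50+27/50→1. L = 9/4 ≈ 2.2500.
Efficiency = H/L = 2.2404/2.2500 = 99.6%.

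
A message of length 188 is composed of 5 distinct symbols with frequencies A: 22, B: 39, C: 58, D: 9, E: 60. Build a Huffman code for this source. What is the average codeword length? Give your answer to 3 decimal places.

2.165 bits/symbol

Probabilities are the counts divided by 188.
Repeatedly combine the two least-probable nodes; the expected code length is the sum of the merged weights.
merge 9/188 + 11/94 → 31/188
merge 31/188 + 39/188 → 35/94
merge 29/94 + 15/47 → 59/94
merge 35/94 + 59/94 → 1
L = 31/188 + 35/94 + 59/94 + 1 = 407/188 ≈ 2.165 bits/symbol.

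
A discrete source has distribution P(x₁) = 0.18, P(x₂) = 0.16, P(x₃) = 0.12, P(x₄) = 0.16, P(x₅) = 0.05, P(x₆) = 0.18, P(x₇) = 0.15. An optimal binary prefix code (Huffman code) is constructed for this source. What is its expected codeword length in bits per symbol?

2.81 bits/symbol

Repeatedly combine the two least-probable nodes; the expected code length is the sum of the merged weights.
merge 1/20 + 3/25 → 17/100
merge 3/20 + 4/25 → 31/100
merge 4/25 + 17/100 → 33/100
merge 9/50 + 9/50 → 9/25
merge 31/100 + 33/100 → 16/25
merge 9/25 + 16/25 → 1
L = 17/100 + 31/100 + 33/100 + 9/25 + 16/25 + 1 = 281/100 = 2.81 bits/symbol.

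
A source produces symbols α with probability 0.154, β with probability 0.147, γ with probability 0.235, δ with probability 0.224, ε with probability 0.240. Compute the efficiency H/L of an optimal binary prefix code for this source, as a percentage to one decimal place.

Entropy H = −Σ p log₂ p ≈ 2.2909 bits.
Huffman merges: 147/1000+77/500→301/1000; 28/125+47/200→459/1000; 6/25+301/1000→541/1000; 459/1000+541/1000→1. L = 2301/1000 ≈ 2.3010.
Efficiency = H/L = 2.2909/2.3010 = 99.6%.

99.6%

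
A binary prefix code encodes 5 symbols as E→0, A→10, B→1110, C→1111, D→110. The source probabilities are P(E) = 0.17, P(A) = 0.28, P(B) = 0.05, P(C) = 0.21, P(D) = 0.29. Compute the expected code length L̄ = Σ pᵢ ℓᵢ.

2.64 bits/symbol

L̄ = Σ pᵢ·ℓᵢ = 0.17·1 + 0.28·2 + 0.05·4 + 0.21·4 + 0.29·3 = 2.64 bits/symbol.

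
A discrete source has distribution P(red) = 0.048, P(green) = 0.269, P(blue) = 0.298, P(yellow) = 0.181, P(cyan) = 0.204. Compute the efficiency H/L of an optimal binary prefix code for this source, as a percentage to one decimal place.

Entropy H = −Σ p log₂ p ≈ 2.1545 bits.
Huffman merges: 6/125+181/1000→229/1000; 51/250+229/1000→433/1000; 269/1000+149/500→567/1000; 433/1000+567/1000→1. L = 2229/1000 ≈ 2.2290.
Efficiency = H/L = 2.1545/2.2290 = 96.7%.

96.7%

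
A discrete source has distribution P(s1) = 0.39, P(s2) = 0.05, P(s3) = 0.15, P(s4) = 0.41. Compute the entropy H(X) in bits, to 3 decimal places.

1.684 bits

H = −Σ pᵢ log₂ pᵢ.
−0.39·log₂(0.39) = 0.5298
−0.05·log₂(0.05) = 0.2161
−0.15·log₂(0.15) = 0.4105
−0.41·log₂(0.41) = 0.5274
Sum ≈ 1.6838 → 1.684 bits.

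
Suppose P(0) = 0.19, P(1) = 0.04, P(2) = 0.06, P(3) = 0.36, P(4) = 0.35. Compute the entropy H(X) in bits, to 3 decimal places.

H = −Σ pᵢ log₂ pᵢ.
−0.19·log₂(0.19) = 0.4552
−0.04·log₂(0.04) = 0.1858
−0.06·log₂(0.06) = 0.2435
−0.36·log₂(0.36) = 0.5306
−0.35·log₂(0.35) = 0.5301
Sum ≈ 1.9452 → 1.945 bits.

1.945 bits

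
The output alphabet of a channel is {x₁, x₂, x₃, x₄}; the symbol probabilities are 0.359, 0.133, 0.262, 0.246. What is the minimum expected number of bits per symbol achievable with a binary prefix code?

Repeatedly combine the two least-probable nodes; the expected code length is the sum of the merged weights.
merge 133/1000 + 123/500 → 379/1000
merge 131/500 + 359/1000 → 621/1000
merge 379/1000 + 621/1000 → 1
L = 379/1000 + 621/1000 + 1 = 2 bits/symbol.

2 bits/symbol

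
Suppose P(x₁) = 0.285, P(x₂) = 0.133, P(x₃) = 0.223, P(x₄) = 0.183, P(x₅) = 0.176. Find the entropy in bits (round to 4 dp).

2.2755 bits

H = −Σ pᵢ log₂ pᵢ.
−0.285·log₂(0.285) = 0.5161
−0.133·log₂(0.133) = 0.3871
−0.223·log₂(0.223) = 0.4828
−0.183·log₂(0.183) = 0.4484
−0.176·log₂(0.176) = 0.4411
Sum ≈ 2.2755 → 2.2755 bits.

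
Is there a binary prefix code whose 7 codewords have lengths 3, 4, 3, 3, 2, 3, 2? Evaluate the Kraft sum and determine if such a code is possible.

With common denominator 2^4 = 16: Σ 2^(−ℓᵢ) = 2/16 + 1/16 + 2/16 + 2/16 + 4/16 + 2/16 + 4/16 = 17/16 = 1.0625.
Kraft's inequality requires Σ ≤ 1; here Σ = 1.0625 > 1, so no such prefix code exists.

1.0625; no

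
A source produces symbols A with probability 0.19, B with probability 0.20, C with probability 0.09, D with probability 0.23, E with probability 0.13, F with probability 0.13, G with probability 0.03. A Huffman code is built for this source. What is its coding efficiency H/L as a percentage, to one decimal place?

98.0%

Entropy H = −Σ p log₂ p ≈ 2.6370 bits.
Huffman merges: 3/100+9/100→3/25; 3/25+13/100→1/4; 13/100+19/100→8/25; 1/5+23/100→43/100; 1/4+8/25→57/100; 43/100+57/100→1. L = 269/100 ≈ 2.6900.
Efficiency = H/L = 2.6370/2.6900 = 98.0%.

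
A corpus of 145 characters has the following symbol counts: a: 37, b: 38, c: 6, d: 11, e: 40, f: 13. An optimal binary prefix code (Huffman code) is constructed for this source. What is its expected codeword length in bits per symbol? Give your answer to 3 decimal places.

Probabilities are the counts divided by 145.
Repeatedly combine the two least-probable nodes; the expected code length is the sum of the merged weights.
merge 6/145 + 11/145 → 17/145
merge 13/145 + 17/145 → 6/29
merge 6/29 + 37/145 → 67/145
merge 38/145 + 8/29 → 78/145
merge 67/145 + 78/145 → 1
L = 17/145 + 6/29 + 67/145 + 78/145 + 1 = 337/145 ≈ 2.324 bits/symbol.

2.324 bits/symbol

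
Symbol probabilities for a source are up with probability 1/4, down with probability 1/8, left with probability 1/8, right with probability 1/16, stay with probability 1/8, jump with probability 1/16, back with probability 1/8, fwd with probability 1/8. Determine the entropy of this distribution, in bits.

2.875 bits

Each probability is a power of 1/2, so log₂(1/p) is an integer.
H = Σ p·log₂(1/p) = 1/4·2 + 1/8·3 + 1/8·3 + 1/16·4 + 1/8·3 + 1/16·4 + 1/8·3 + 1/8·3 = 2.875 bits.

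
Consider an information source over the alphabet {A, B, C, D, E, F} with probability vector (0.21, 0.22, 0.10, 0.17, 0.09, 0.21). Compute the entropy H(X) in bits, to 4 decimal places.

H = −Σ pᵢ log₂ pᵢ.
−0.21·log₂(0.21) = 0.4728
−0.22·log₂(0.22) = 0.4806
−0.10·log₂(0.10) = 0.3322
−0.17·log₂(0.17) = 0.4346
−0.09·log₂(0.09) = 0.3127
−0.21·log₂(0.21) = 0.4728
Sum ≈ 2.5057 → 2.5057 bits.

2.5057 bits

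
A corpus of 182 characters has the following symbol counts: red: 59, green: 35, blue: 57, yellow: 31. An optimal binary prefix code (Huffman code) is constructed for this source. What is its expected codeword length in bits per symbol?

Probabilities are the counts divided by 182.
Repeatedly combine the two least-probable nodes; the expected code length is the sum of the merged weights.
merge 31/182 + 5/26 → 33/91
merge 57/182 + 59/182 → 58/91
merge 33/91 + 58/91 → 1
L = 33/91 + 58/91 + 1 = 2 bits/symbol.

2 bits/symbol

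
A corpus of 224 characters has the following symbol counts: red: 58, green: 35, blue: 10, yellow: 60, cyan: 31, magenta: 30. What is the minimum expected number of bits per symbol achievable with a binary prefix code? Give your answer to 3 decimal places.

2.473 bits/symbol

Probabilities are the counts divided by 224.
Repeatedly combine the two least-probable nodes; the expected code length is the sum of the merged weights.
merge 5/112 + 15/112 → 5/28
merge 31/224 + 5/32 → 33/112
merge 5/28 + 29/112 → 7/16
merge 15/56 + 33/112 → 9/16
merge 7/16 + 9/16 → 1
L = 5/28 + 33/112 + 7/16 + 9/16 + 1 = 277/112 ≈ 2.473 bits/symbol.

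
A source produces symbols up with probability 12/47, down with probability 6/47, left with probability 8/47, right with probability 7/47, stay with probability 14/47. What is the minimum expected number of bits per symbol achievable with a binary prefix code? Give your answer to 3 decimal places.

Repeatedly combine the two least-probable nodes; the expected code length is the sum of the merged weights.
merge 6/47 + 7/47 → 13/47
merge 8/47 + 12/47 → 20/47
merge 13/47 + 14/47 → 27/47
merge 20/47 + 27/47 → 1
L = 13/47 + 20/47 + 27/47 + 1 = 107/47 ≈ 2.277 bits/symbol.

2.277 bits/symbol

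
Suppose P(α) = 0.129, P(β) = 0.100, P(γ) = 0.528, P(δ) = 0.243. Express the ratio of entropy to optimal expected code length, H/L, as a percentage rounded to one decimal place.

Entropy H = −Σ p log₂ p ≈ 1.6958 bits.
Huffman merges: 1/10+129/1000→229/1000; 229/1000+243/1000→59/125; 59/125+66/125→1. L = 1701/1000 ≈ 1.7010.
Efficiency = H/L = 1.6958/1.7010 = 99.7%.

99.7%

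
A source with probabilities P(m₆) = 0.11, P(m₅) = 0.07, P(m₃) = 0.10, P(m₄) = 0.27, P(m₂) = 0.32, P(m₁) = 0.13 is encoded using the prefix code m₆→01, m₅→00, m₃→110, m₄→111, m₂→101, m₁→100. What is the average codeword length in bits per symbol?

L̄ = Σ pᵢ·ℓᵢ = 0.11·2 + 0.07·2 + 0.10·3 + 0.27·3 + 0.32·3 + 0.13·3 = 2.82 bits/symbol.

2.82 bits/symbol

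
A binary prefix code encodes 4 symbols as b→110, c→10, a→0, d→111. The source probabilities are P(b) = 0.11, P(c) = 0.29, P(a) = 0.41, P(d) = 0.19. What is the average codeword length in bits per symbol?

L̄ = Σ pᵢ·ℓᵢ = 0.11·3 + 0.29·2 + 0.41·1 + 0.19·3 = 1.89 bits/symbol.

1.89 bits/symbol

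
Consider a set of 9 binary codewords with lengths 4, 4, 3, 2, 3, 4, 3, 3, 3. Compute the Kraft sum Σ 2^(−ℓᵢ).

With common denominator 2^4 = 16: Σ 2^(−ℓᵢ) = 1/16 + 1/16 + 2/16 + 4/16 + 2/16 + 1/16 + 2/16 + 2/16 + 2/16 = 17/16 = 1.0625.

1.0625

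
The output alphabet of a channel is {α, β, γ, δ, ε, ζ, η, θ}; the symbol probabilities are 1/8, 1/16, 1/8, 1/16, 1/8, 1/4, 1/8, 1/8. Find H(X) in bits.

Each probability is a power of 1/2, so log₂(1/p) is an integer.
H = Σ p·log₂(1/p) = 1/8·3 + 1/16·4 + 1/8·3 + 1/16·4 + 1/8·3 + 1/4·2 + 1/8·3 + 1/8·3 = 2.875 bits.

2.875 bits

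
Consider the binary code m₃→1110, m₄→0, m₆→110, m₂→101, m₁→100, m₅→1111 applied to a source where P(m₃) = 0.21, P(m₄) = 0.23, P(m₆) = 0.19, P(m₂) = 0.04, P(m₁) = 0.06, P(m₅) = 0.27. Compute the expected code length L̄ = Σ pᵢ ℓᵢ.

L̄ = Σ pᵢ·ℓᵢ = 0.21·4 + 0.23·1 + 0.19·3 + 0.04·3 + 0.06·3 + 0.27·4 = 3.02 bits/symbol.

3.02 bits/symbol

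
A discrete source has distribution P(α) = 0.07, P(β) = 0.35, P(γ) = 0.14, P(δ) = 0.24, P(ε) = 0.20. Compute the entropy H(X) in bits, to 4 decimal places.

H = −Σ pᵢ log₂ pᵢ.
−0.07·log₂(0.07) = 0.2686
−0.35·log₂(0.35) = 0.5301
−0.14·log₂(0.14) = 0.3971
−0.24·log₂(0.24) = 0.4941
−0.20·log₂(0.20) = 0.4644
Sum ≈ 2.1543 → 2.1543 bits.

2.1543 bits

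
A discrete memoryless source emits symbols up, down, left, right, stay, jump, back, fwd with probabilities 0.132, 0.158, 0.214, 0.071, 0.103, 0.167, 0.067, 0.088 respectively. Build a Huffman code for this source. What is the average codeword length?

Repeatedly combine the two least-probable nodes; the expected code length is the sum of the merged weights.
merge 67/1000 + 71/1000 → 69/500
merge 11/125 + 103/1000 → 191/1000
merge 33/250 + 69/500 → 27/100
merge 79/500 + 167/1000 → 13/40
merge 191/1000 + 107/500 → 81/200
merge 27/100 + 13/40 → 119/200
merge 81/200 + 119/200 → 1
L = 69/500 + 191/1000 + 27/100 + 13/40 + 81/200 + 119/200 + 1 = 731/250 = 2.924 bits/symbol.

2.924 bits/symbol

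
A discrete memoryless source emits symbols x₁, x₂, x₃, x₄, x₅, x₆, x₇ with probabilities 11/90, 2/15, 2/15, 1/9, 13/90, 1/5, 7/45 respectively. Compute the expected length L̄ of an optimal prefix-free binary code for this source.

Repeatedly combine the two least-probable nodes; the expected code length is the sum of the merged weights.
merge 1/9 + 11/90 → 7/30
merge 2/15 + 2/15 → 4/15
merge 13/90 + 7/45 → 3/10
merge 1/5 + 7/30 → 13/30
merge 4/15 + 3/10 → 17/30
merge 13/30 + 17/30 → 1
L = 7/30 + 4/15 + 3/10 + 13/30 + 17/30 + 1 = 14/5 = 2.8 bits/symbol.

2.8 bits/symbol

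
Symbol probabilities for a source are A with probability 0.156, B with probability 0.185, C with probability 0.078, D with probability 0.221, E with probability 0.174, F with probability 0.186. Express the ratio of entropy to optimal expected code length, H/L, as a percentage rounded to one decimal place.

Entropy H = −Σ p log₂ p ≈ 2.5272 bits.
Huffman merges: 39/500+39/250→117/500; 87/500+37/200→359/1000; 93/500+221/1000→407/1000; 117/500+359/1000→593/1000; 407/1000+593/1000→1. L = 2593/1000 ≈ 2.5930.
Efficiency = H/L = 2.5272/2.5930 = 97.5%.

97.5%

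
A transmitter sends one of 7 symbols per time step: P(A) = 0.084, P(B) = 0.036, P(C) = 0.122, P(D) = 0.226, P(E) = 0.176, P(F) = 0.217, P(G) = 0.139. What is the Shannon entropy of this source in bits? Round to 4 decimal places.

2.6432 bits

H = −Σ pᵢ log₂ pᵢ.
−0.084·log₂(0.084) = 0.3002
−0.036·log₂(0.036) = 0.1727
−0.122·log₂(0.122) = 0.3703
−0.226·log₂(0.226) = 0.4849
−0.176·log₂(0.176) = 0.4411
−0.217·log₂(0.217) = 0.4783
−0.139·log₂(0.139) = 0.3957
Sum ≈ 2.6432 → 2.6432 bits.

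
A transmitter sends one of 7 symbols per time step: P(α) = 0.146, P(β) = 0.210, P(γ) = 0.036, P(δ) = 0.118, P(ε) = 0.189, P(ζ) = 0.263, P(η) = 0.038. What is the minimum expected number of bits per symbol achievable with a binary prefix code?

Repeatedly combine the two least-probable nodes; the expected code length is the sum of the merged weights.
merge 9/250 + 19/500 → 37/500
merge 37/500 + 59/500 → 24/125
merge 73/500 + 189/1000 → 67/200
merge 24/125 + 21/100 → 201/500
merge 263/1000 + 67/200 → 299/500
merge 201/500 + 299/500 → 1
L = 37/500 + 24/125 + 67/200 + 201/500 + 299/500 + 1 = 2601/1000 = 2.601 bits/symbol.

2.601 bits/symbol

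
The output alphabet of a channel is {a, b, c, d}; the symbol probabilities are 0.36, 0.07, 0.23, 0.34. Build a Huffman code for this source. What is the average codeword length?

1.94 bits/symbol

Repeatedly combine the two least-probable nodes; the expected code length is the sum of the merged weights.
merge 7/100 + 23/100 → 3/10
merge 3/10 + 17/50 → 16/25
merge 9/25 + 16/25 → 1
L = 3/10 + 16/25 + 1 = 97/50 = 1.94 bits/symbol.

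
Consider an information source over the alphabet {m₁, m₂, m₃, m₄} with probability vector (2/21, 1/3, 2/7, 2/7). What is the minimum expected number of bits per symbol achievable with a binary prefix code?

Repeatedly combine the two least-probable nodes; the expected code length is the sum of the merged weights.
merge 2/21 + 2/7 → 8/21
merge 2/7 + 1/3 → 13/21
merge 8/21 + 13/21 → 1
L = 8/21 + 13/21 + 1 = 2 bits/symbol.

2 bits/symbol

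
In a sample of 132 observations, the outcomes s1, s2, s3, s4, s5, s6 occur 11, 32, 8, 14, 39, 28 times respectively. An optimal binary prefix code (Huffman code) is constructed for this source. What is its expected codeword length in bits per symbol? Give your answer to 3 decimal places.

2.394 bits/symbol

Probabilities are the counts divided by 132.
Repeatedly combine the two least-probable nodes; the expected code length is the sum of the merged weights.
merge 2/33 + 1/12 → 19/132
merge 7/66 + 19/132 → 1/4
merge 7/33 + 8/33 → 5/11
merge 1/4 + 13/44 → 6/11
merge 5/11 + 6/11 → 1
L = 19/132 + 1/4 + 5/11 + 6/11 + 1 = 79/33 ≈ 2.394 bits/symbol.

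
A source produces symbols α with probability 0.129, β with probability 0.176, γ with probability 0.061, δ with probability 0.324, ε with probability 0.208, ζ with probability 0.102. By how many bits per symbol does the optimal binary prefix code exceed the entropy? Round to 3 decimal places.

0.053 bits

Entropy H = −Σ p log₂ p ≈ 2.4023 bits.
Huffman merges: 61/1000+51/500→163/1000; 129/1000+163/1000→73/250; 22/125+26/125→48/125; 73/250+81/250→77/125; 48/125+77/125→1. L = 491/200 ≈ 2.4550.
L − H = 2.4550 − 2.4023 = 0.053 bits.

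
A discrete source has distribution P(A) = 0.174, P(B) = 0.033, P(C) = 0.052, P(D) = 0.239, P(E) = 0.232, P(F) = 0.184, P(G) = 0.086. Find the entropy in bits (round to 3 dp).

H = −Σ pᵢ log₂ pᵢ.
−0.174·log₂(0.174) = 0.4390
−0.033·log₂(0.033) = 0.1624
−0.052·log₂(0.052) = 0.2218
−0.239·log₂(0.239) = 0.4935
−0.232·log₂(0.232) = 0.4890
−0.184·log₂(0.184) = 0.4494
−0.086·log₂(0.086) = 0.3044
Sum ≈ 2.5595 → 2.559 bits.

2.559 bits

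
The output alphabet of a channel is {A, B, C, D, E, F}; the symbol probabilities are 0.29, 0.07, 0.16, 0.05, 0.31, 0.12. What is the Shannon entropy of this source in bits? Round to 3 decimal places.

2.316 bits

H = −Σ pᵢ log₂ pᵢ.
−0.29·log₂(0.29) = 0.5179
−0.07·log₂(0.07) = 0.2686
−0.16·log₂(0.16) = 0.4230
−0.05·log₂(0.05) = 0.2161
−0.31·log₂(0.31) = 0.5238
−0.12·log₂(0.12) = 0.3671
Sum ≈ 2.3164 → 2.316 bits.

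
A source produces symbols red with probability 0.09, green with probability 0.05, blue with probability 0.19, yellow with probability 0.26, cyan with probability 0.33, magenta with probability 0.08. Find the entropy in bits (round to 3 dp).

H = −Σ pᵢ log₂ pᵢ.
−0.09·log₂(0.09) = 0.3127
−0.05·log₂(0.05) = 0.2161
−0.19·log₂(0.19) = 0.4552
−0.26·log₂(0.26) = 0.5053
−0.33·log₂(0.33) = 0.5278
−0.08·log₂(0.08) = 0.2915
Sum ≈ 2.3086 → 2.309 bits.

2.309 bits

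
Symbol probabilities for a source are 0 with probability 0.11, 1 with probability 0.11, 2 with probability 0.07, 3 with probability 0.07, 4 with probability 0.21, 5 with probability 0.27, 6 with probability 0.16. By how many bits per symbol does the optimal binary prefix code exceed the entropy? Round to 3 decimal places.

0.016 bits

Entropy H = −Σ p log₂ p ≈ 2.6435 bits.
Huffman merges: 7/100+7/100→7/50; 11/100+11/100→11/50; 7/50+4/25→3/10; 21/100+11/50→43/100; 27/100+3/10→57/100; 43/100+57/100→1. L = 133/50 ≈ 2.6600.
L − H = 2.6600 − 2.6435 = 0.016 bits.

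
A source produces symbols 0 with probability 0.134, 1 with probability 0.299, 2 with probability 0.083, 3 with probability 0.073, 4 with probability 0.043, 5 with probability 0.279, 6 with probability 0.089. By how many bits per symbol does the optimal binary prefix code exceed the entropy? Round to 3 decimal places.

Entropy H = −Σ p log₂ p ≈ 2.5027 bits.
Huffman merges: 43/1000+73/1000→29/250; 83/1000+89/1000→43/250; 29/250+67/500→1/4; 43/250+1/4→211/500; 279/1000+299/1000→289/500; 211/500+289/500→1. L = 1269/500 ≈ 2.5380.
L − H = 2.5380 − 2.5027 = 0.035 bits.

0.035 bits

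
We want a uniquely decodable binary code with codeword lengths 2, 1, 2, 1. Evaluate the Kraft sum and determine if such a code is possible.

With common denominator 2^2 = 4: Σ 2^(−ℓᵢ) = 1/4 + 2/4 + 1/4 + 2/4 = 6/4 = 1.5.
Kraft's inequality requires Σ ≤ 1; here Σ = 1.5 > 1, so no such prefix code exists.

1.5; no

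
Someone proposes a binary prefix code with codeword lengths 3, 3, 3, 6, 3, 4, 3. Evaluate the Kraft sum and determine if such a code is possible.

0.703125; yes

With common denominator 2^6 = 64: Σ 2^(−ℓᵢ) = 8/64 + 8/64 + 8/64 + 1/64 + 8/64 + 4/64 + 8/64 = 45/64 = 0.703125.
Kraft's inequality requires Σ ≤ 1; here Σ = 0.703125 ≤ 1, so such a prefix code exists.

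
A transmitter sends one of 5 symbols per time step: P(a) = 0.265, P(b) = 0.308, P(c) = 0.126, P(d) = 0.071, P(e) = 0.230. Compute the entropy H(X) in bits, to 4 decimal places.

H = −Σ pᵢ log₂ pᵢ.
−0.265·log₂(0.265) = 0.5077
−0.308·log₂(0.308) = 0.5233
−0.126·log₂(0.126) = 0.3766
−0.071·log₂(0.071) = 0.2709
−0.230·log₂(0.230) = 0.4877
Sum ≈ 2.1662 → 2.1662 bits.

2.1662 bits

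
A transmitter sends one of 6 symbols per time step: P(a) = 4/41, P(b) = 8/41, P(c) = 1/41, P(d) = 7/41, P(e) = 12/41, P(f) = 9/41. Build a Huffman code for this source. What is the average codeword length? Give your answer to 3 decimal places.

2.415 bits/symbol

Repeatedly combine the two least-probable nodes; the expected code length is the sum of the merged weights.
merge 1/41 + 4/41 → 5/41
merge 5/41 + 7/41 → 12/41
merge 8/41 + 9/41 → 17/41
merge 12/41 + 12/41 → 24/41
merge 17/41 + 24/41 → 1
L = 5/41 + 12/41 + 17/41 + 24/41 + 1 = 99/41 ≈ 2.415 bits/symbol.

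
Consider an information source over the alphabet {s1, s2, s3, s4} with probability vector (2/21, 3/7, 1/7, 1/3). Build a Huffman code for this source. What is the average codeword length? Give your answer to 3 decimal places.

1.810 bits/symbol

Repeatedly combine the two least-probable nodes; the expected code length is the sum of the merged weights.
merge 2/21 + 1/7 → 5/21
merge 5/21 + 1/3 → 4/7
merge 3/7 + 4/7 → 1
L = 5/21 + 4/7 + 1 = 38/21 ≈ 1.810 bits/symbol.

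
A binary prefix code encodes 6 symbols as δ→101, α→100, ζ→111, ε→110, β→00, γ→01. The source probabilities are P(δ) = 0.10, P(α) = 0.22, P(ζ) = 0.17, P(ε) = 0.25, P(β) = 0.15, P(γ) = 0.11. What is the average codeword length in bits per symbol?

L̄ = Σ pᵢ·ℓᵢ = 0.10·3 + 0.22·3 + 0.17·3 + 0.25·3 + 0.15·2 + 0.11·2 = 2.74 bits/symbol.

2.74 bits/symbol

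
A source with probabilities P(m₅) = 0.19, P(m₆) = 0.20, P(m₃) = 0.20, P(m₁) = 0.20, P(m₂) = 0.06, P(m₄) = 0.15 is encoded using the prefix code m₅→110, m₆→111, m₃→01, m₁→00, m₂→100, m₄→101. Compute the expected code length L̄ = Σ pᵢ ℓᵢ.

2.6 bits/symbol

L̄ = Σ pᵢ·ℓᵢ = 0.19·3 + 0.20·3 + 0.20·2 + 0.20·2 + 0.06·3 + 0.15·3 = 2.6 bits/symbol.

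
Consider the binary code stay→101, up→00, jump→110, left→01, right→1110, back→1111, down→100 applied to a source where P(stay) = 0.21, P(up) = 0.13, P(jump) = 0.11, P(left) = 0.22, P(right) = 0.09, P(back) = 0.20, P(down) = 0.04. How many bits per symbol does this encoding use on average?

2.94 bits/symbol

L̄ = Σ pᵢ·ℓᵢ = 0.21·3 + 0.13·2 + 0.11·3 + 0.22·2 + 0.09·4 + 0.20·4 + 0.04·3 = 2.94 bits/symbol.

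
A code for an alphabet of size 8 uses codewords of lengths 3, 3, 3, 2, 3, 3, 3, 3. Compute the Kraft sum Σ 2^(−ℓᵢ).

1.125

With common denominator 2^3 = 8: Σ 2^(−ℓᵢ) = 1/8 + 1/8 + 1/8 + 2/8 + 1/8 + 1/8 + 1/8 + 1/8 = 9/8 = 1.125.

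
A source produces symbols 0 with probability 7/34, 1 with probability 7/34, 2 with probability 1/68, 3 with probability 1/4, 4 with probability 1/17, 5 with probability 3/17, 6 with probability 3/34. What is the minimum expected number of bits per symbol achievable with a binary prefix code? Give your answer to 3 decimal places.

Repeatedly combine the two least-probable nodes; the expected code length is the sum of the merged weights.
merge 1/68 + 1/17 → 5/68
merge 5/68 + 3/34 → 11/68
merge 11/68 + 3/17 → 23/68
merge 7/34 + 7/34 → 7/17
merge 1/4 + 23/68 → 10/17
merge 7/17 + 10/17 → 1
L = 5/68 + 11/68 + 23/68 + 7/17 + 10/17 + 1 = 175/68 ≈ 2.574 bits/symbol.

2.574 bits/symbol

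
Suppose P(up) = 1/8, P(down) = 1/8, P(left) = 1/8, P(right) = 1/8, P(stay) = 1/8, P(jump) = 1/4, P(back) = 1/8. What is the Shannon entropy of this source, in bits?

2.75 bits

Each probability is a power of 1/2, so log₂(1/p) is an integer.
H = Σ p·log₂(1/p) = 1/8·3 + 1/8·3 + 1/8·3 + 1/8·3 + 1/8·3 + 1/4·2 + 1/8·3 = 2.75 bits.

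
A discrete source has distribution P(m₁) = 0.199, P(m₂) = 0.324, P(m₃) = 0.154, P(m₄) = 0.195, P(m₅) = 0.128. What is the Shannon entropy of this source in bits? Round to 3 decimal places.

H = −Σ pᵢ log₂ pᵢ.
−0.199·log₂(0.199) = 0.4635
−0.324·log₂(0.324) = 0.5268
−0.154·log₂(0.154) = 0.4156
−0.195·log₂(0.195) = 0.4599
−0.128·log₂(0.128) = 0.3796
Sum ≈ 2.2455 → 2.245 bits.

2.245 bits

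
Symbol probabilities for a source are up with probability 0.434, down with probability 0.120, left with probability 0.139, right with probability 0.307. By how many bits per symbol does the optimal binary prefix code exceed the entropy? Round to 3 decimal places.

0.017 bits

Entropy H = −Σ p log₂ p ≈ 1.8084 bits.
Huffman merges: 3/25+139/1000→259/1000; 259/1000+307/1000→283/500; 217/500+283/500→1. L = 73/40 ≈ 1.8250.
L − H = 1.8250 − 1.8084 = 0.017 bits.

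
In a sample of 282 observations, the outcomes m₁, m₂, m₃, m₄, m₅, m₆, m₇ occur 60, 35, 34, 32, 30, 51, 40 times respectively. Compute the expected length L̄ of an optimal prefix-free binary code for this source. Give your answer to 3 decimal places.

2.787 bits/symbol

Probabilities are the counts divided by 282.
Repeatedly combine the two least-probable nodes; the expected code length is the sum of the merged weights.
merge 5/47 + 16/141 → 31/141
merge 17/141 + 35/282 → 23/94
merge 20/141 + 17/94 → 91/282
merge 10/47 + 31/141 → 61/141
merge 23/94 + 91/282 → 80/141
merge 61/141 + 80/141 → 1
L = 31/141 + 23/94 + 91/282 + 61/141 + 80/141 + 1 = 131/47 ≈ 2.787 bits/symbol.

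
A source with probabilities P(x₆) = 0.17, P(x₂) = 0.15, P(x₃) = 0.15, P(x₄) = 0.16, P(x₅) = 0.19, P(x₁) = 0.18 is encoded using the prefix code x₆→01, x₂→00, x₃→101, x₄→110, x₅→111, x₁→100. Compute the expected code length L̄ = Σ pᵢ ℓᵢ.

2.68 bits/symbol

L̄ = Σ pᵢ·ℓᵢ = 0.17·2 + 0.15·2 + 0.15·3 + 0.16·3 + 0.19·3 + 0.18·3 = 2.68 bits/symbol.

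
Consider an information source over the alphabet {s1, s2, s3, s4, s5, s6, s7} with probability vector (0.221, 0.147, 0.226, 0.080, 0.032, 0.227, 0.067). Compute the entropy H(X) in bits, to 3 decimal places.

H = −Σ pᵢ log₂ pᵢ.
−0.221·log₂(0.221) = 0.4813
−0.147·log₂(0.147) = 0.4066
−0.226·log₂(0.226) = 0.4849
−0.080·log₂(0.080) = 0.2915
−0.032·log₂(0.032) = 0.1589
−0.227·log₂(0.227) = 0.4856
−0.067·log₂(0.067) = 0.2613
Sum ≈ 2.5701 → 2.570 bits.

2.570 bits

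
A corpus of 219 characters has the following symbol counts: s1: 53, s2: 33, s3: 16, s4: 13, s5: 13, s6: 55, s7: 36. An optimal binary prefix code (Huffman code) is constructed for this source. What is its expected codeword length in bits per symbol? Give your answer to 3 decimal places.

Probabilities are the counts divided by 219.
Repeatedly combine the two least-probable nodes; the expected code length is the sum of the merged weights.
merge 13/219 + 13/219 → 26/219
merge 16/219 + 26/219 → 14/73
merge 11/73 + 12/73 → 23/73
merge 14/73 + 53/219 → 95/219
merge 55/219 + 23/73 → 124/219
merge 95/219 + 124/219 → 1
L = 26/219 + 14/73 + 23/73 + 95/219 + 124/219 + 1 = 575/219 ≈ 2.626 bits/symbol.

2.626 bits/symbol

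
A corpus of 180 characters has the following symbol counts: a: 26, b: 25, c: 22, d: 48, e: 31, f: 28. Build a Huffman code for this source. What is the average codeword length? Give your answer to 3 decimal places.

2.561 bits/symbol

Probabilities are the counts divided by 180.
Repeatedly combine the two least-probable nodes; the expected code length is the sum of the merged weights.
merge 11/90 + 5/36 → 47/180
merge 13/90 + 7/45 → 3/10
merge 31/180 + 47/180 → 13/30
merge 4/15 + 3/10 → 17/30
merge 13/30 + 17/30 → 1
L = 47/180 + 3/10 + 13/30 + 17/30 + 1 = 461/180 ≈ 2.561 bits/symbol.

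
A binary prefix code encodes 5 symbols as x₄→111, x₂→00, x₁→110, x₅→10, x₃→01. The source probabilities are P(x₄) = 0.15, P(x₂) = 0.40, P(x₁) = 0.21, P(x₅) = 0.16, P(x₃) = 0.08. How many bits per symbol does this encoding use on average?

L̄ = Σ pᵢ·ℓᵢ = 0.15·3 + 0.40·2 + 0.21·3 + 0.16·2 + 0.08·2 = 2.36 bits/symbol.

2.36 bits/symbol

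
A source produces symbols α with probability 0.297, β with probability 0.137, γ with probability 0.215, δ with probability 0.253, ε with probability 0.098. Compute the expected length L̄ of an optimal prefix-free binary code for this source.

Repeatedly combine the two least-probable nodes; the expected code length is the sum of the merged weights.
merge 49/500 + 137/1000 → 47/200
merge 43/200 + 47/200 → 9/20
merge 253/1000 + 297/1000 → 11/20
merge 9/20 + 11/20 → 1
L = 47/200 + 9/20 + 11/20 + 1 = 447/200 = 2.235 bits/symbol.

2.235 bits/symbol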